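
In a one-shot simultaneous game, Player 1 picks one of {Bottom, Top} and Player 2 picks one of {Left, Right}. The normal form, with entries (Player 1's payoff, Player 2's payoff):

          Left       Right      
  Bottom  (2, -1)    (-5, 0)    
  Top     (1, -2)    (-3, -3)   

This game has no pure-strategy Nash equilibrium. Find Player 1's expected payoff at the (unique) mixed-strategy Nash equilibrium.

-1/3

In a mixed equilibrium Player 1 is indifferent between Bottom and Top; this condition fixes q.
  Player 1's payoff from Bottom: q·2 + (1−q)·(-5) = 7q - 5
  Player 1's payoff from Top: q·1 + (1−q)·(-3) = 4q - 3
  7q - 5 = 4q - 3  ⇒  3q = 2  ⇒  q = 2/3.
At equilibrium Player 1 is indifferent across rows, so Player 1's payoff equals the payoff from Bottom: (2/3)·2 + (1/3)·(-5) = -1/3.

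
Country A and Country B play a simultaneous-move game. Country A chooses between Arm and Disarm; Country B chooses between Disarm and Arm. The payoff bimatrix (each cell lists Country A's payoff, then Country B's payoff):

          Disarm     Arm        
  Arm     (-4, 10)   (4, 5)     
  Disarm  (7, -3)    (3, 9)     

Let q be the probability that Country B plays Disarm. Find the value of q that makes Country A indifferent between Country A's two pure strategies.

q = 1/12

Country A's indifference between Arm and Disarm determines Country B's mixing probability q:
  Country A's payoff to Arm: q·(-4) + (1−q)·4 = -8q + 4
  Country A's payoff to Disarm: q·7 + (1−q)·3 = 4q + 3
  -8q + 4 = 4q + 3  ⇒  -12q = -1  ⇒  q = 1/12.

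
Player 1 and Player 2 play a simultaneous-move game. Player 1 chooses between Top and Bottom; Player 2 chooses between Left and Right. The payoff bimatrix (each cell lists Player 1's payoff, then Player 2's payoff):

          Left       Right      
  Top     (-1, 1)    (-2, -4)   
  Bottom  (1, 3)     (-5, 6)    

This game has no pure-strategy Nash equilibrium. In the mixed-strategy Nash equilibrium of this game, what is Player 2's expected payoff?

In a mixed equilibrium Player 2 is indifferent between Left and Right; this condition fixes p.
  Player 2's expected payoff from Left: p·1 + (1−p)·3 = -2p + 3
  Player 2's expected payoff from Right: p·(-4) + (1−p)·6 = -10p + 6
  -2p + 3 = -10p + 6  ⇒  8p = 3  ⇒  p = 3/8.
At equilibrium Player 2 is indifferent across columns, so Player 2's payoff equals the payoff from Left: (3/8)·1 + (5/8)·3 = 9/4.

9/4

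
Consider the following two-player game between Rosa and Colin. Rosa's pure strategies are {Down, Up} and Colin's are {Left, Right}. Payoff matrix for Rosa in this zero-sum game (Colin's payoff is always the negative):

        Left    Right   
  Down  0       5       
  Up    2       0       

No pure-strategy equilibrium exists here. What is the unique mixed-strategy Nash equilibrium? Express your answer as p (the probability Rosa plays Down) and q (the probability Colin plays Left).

p = 2/7, q = 5/7

Rosa's mix must leave Colin indifferent between Left and Right.
  Colin's payoff to Left: p·0 + (1−p)·(-2) = 2p - 2
  Colin's payoff to Right: p·(-5) + (1−p)·0 = -5p
  2p - 2 = -5p  ⇒  7p = 2  ⇒  p = 2/7.
In a mixed equilibrium Rosa is indifferent between Down and Up; this condition fixes q.
  Rosa's payoff to Down: q·0 + (1−q)·5 = -5q + 5
  Rosa's payoff to Up: q·2 + (1−q)·0 = 2q
  -5q + 5 = 2q  ⇒  -7q = -5  ⇒  q = 5/7.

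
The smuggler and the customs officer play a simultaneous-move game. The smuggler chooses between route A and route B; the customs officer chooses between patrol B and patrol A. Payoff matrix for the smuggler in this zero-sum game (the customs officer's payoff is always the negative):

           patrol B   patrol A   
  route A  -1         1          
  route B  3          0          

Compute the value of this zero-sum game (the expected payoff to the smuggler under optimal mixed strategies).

In a mixed equilibrium the smuggler is indifferent between route A and route B; this condition fixes q.
  the smuggler's payoff to route A: q·(-1) + (1−q)·1 = -2q + 1
  the smuggler's payoff to route B: q·3 + (1−q)·0 = 3q
  -2q + 1 = 3q  ⇒  -5q = -1  ⇒  q = 1/5.
The value is the smuggler's expected payoff against this mix (using route A): (1/5)·(-1) + (4/5)·1 = 3/5.

v = 3/5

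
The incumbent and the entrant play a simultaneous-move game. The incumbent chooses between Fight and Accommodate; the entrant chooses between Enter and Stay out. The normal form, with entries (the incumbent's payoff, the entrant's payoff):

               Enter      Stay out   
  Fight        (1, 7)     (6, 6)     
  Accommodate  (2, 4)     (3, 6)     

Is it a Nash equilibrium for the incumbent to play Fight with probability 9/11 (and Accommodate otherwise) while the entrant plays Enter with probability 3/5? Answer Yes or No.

Given the incumbent's mix p = 9/11, the entrant's payoff from Enter is 71/11 but from Stay out is 6. The entrant strictly prefers Enter, so the entrant would not mix.
So the proposed profile is not a Nash equilibrium.

No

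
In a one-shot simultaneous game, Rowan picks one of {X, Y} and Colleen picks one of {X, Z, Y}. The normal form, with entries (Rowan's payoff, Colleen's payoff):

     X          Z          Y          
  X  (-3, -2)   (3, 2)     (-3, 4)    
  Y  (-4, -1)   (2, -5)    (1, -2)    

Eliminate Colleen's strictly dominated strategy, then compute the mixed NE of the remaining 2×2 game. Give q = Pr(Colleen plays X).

q = 4/5

Colleen's strategy Z is strictly dominated by Y: 4 > 2 and -2 > -5. Eliminate Z.
Colleen's mix must leave Rowan indifferent between X and Y.
  Rowan's expected payoff from X: q·(-3) + (1−q)·(-3) = -3
  Rowan's expected payoff from Y: q·(-4) + (1−q)·1 = -5q + 1
  -3 = -5q + 1  ⇒  5q = 4  ⇒  q = 4/5.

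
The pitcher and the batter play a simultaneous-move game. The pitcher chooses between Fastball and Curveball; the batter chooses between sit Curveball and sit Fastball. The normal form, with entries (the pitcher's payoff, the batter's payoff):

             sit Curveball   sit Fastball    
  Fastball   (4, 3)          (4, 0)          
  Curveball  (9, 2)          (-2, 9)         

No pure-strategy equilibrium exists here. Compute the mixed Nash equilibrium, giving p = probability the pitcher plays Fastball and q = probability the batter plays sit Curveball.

For the batter to be willing to mix, the batter must be indifferent between sit Curveball and sit Fastball, which pins down the pitcher's mix.
  the batter's payoff to sit Curveball: p·3 + (1−p)·2 = p + 2
  the batter's payoff to sit Fastball: p·0 + (1−p)·9 = -9p + 9
  p + 2 = -9p + 9  ⇒  10p = 7  ⇒  p = 7/10.
Set the pitcher's expected payoff from Fastball equal to that from Curveball:
  the pitcher's payoff to Fastball: q·4 + (1−q)·4 = 4
  the pitcher's payoff to Curveball: q·9 + (1−q)·(-2) = 11q - 2
  4 = 11q - 2  ⇒  -11q = -6  ⇒  q = 6/11.

p = 7/10, q = 6/11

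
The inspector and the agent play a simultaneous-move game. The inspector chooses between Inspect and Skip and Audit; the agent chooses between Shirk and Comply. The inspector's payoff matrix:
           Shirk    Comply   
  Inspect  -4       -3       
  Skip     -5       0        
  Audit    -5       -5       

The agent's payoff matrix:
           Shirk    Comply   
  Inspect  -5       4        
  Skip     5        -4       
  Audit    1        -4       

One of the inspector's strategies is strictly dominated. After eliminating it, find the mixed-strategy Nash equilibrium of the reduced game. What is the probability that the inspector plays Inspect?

The inspector's strategy Audit is strictly dominated by Inspect: -4 > -5 and -3 > -5. Eliminate Audit.
Set the agent's expected payoff from Shirk equal to that from Comply:
  the agent's payoff from Shirk: p·(-5) + (1−p)·5 = -10p + 5
  the agent's payoff from Comply: p·4 + (1−p)·(-4) = 8p - 4
  -10p + 5 = 8p - 4  ⇒  -18p = -9  ⇒  p = 1/2.

p = 1/2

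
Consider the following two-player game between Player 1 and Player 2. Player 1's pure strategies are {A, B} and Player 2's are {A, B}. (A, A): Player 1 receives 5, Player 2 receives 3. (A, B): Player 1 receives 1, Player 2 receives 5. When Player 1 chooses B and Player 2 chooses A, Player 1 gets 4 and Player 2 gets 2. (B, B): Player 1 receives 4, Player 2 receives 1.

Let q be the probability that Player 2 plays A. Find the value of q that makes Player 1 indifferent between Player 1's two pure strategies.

q = 3/4

Set Player 1's expected payoff from A equal to that from B:
  Player 1's payoff to A: q·5 + (1−q)·1 = 4q + 1
  Player 1's payoff to B: q·4 + (1−q)·4 = 4
  4q + 1 = 4  ⇒  4q = 3  ⇒  q = 3/4.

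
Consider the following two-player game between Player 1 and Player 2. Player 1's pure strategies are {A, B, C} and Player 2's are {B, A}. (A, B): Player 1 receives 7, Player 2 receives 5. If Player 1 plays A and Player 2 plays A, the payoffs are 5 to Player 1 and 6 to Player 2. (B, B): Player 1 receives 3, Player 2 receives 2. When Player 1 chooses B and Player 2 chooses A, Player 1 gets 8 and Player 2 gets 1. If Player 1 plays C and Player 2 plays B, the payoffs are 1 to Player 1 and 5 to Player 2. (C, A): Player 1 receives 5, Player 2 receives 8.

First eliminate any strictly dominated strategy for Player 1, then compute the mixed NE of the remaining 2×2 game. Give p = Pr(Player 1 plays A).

p = 1/2

Player 1's strategy C is strictly dominated by B: 3 > 1 and 8 > 5. Eliminate C.
Player 2's indifference between B and A determines Player 1's mixing probability p:
  Player 2's expected payoff from B: p·5 + (1−p)·2 = 3p + 2
  Player 2's expected payoff from A: p·6 + (1−p)·1 = 5p + 1
  3p + 2 = 5p + 1  ⇒  -2p = -1  ⇒  p = 1/2.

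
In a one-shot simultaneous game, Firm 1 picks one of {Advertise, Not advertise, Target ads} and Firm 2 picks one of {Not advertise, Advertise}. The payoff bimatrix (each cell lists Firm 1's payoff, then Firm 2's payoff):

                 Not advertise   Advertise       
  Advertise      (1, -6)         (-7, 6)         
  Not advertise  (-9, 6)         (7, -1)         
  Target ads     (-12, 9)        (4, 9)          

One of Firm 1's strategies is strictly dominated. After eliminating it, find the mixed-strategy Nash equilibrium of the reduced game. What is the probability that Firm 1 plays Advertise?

p = 7/19

Firm 1's strategy Target ads is strictly dominated by Not advertise: -9 > -12 and 7 > 4. Eliminate Target ads.
For Firm 2 to be willing to mix, Firm 2 must be indifferent between Not advertise and Advertise, which pins down Firm 1's mix.
  Firm 2's payoff to Not advertise: p·(-6) + (1−p)·6 = -12p + 6
  Firm 2's payoff to Advertise: p·6 + (1−p)·(-1) = 7p - 1
  -12p + 6 = 7p - 1  ⇒  -19p = -7  ⇒  p = 7/19.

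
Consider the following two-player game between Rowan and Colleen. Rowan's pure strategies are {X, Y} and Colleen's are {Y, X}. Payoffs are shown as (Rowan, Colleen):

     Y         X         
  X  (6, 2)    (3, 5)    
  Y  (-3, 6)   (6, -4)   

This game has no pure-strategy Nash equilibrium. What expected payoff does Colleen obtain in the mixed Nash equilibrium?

Set Colleen's expected payoff from Y equal to that from X:
  Colleen's expected payoff from Y: p·2 + (1−p)·6 = -4p + 6
  Colleen's expected payoff from X: p·5 + (1−p)·(-4) = 9p - 4
  -4p + 6 = 9p - 4  ⇒  -13p = -10  ⇒  p = 10/13.
At equilibrium Colleen is indifferent across columns, so Colleen's payoff equals the payoff from Y: (10/13)·2 + (3/13)·6 = 38/13.

38/13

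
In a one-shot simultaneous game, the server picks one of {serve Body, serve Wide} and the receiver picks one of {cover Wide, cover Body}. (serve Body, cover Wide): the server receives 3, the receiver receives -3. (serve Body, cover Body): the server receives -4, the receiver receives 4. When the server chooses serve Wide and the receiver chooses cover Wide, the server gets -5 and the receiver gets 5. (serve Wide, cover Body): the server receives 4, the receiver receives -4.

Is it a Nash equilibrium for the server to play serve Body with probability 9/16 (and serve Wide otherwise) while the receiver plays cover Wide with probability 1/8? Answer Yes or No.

Given the receiver's mix q = 1/8, the server's payoff from serve Body is -25/8 but from serve Wide is 23/8. The server strictly prefers serve Wide, so the server would not mix.
So the proposed profile is not a Nash equilibrium.

No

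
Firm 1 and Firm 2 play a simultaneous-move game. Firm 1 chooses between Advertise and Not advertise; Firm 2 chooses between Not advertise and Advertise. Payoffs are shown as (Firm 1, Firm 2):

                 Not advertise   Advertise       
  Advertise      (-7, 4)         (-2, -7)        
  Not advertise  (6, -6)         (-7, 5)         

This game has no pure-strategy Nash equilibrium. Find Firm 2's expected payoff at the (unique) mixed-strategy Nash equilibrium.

-1

Firm 2's indifference between Not advertise and Advertise determines Firm 1's mixing probability p:
  Firm 2's payoff from Not advertise: p·4 + (1−p)·(-6) = 10p - 6
  Firm 2's payoff from Advertise: p·(-7) + (1−p)·5 = -12p + 5
  10p - 6 = -12p + 5  ⇒  22p = 11  ⇒  p = 1/2.
At equilibrium Firm 2 is indifferent across columns, so Firm 2's payoff equals the payoff from Not advertise: (1/2)·4 + (1/2)·(-6) = -1.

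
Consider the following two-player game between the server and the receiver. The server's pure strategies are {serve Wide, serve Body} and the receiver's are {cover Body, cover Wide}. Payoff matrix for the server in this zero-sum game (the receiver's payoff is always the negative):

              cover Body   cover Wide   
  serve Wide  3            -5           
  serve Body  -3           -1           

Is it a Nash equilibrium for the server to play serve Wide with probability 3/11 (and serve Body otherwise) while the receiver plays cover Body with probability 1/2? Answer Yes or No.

Given the server's mix p = 3/11, the receiver's payoff from cover Body is 15/11 but from cover Wide is 23/11. The receiver strictly prefers cover Wide, so the receiver would not mix.
So the proposed profile is not a Nash equilibrium.

No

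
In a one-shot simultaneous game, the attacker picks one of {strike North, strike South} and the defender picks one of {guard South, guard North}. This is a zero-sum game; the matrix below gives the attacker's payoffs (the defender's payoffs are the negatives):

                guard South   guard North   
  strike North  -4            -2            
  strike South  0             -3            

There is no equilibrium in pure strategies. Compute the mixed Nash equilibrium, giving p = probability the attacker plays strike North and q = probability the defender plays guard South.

p = 3/5, q = 1/5

For the defender to be willing to mix, the defender must be indifferent between guard South and guard North, which pins down the attacker's mix.
  the defender's payoff from guard South: p·4 + (1−p)·0 = 4p
  the defender's payoff from guard North: p·2 + (1−p)·3 = -p + 3
  4p = -p + 3  ⇒  5p = 3  ⇒  p = 3/5.
Set the attacker's expected payoff from strike North equal to that from strike South:
  the attacker's payoff to strike North: q·(-4) + (1−q)·(-2) = -2q - 2
  the attacker's payoff to strike South: q·0 + (1−q)·(-3) = 3q - 3
  -2q - 2 = 3q - 3  ⇒  -5q = -1  ⇒  q = 1/5.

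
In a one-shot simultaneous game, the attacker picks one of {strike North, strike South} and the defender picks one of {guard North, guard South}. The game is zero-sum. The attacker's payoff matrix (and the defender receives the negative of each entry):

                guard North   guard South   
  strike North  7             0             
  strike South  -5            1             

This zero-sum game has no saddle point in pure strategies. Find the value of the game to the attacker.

v = 7/13

In a mixed equilibrium the attacker is indifferent between strike North and strike South; this condition fixes q.
  the attacker's payoff from strike North: q·7 + (1−q)·0 = 7q
  the attacker's payoff from strike South: q·(-5) + (1−q)·1 = -6q + 1
  7q = -6q + 1  ⇒  13q = 1  ⇒  q = 1/13.
The value is the attacker's expected payoff against this mix (using strike North): (1/13)·7 + (12/13)·0 = 7/13.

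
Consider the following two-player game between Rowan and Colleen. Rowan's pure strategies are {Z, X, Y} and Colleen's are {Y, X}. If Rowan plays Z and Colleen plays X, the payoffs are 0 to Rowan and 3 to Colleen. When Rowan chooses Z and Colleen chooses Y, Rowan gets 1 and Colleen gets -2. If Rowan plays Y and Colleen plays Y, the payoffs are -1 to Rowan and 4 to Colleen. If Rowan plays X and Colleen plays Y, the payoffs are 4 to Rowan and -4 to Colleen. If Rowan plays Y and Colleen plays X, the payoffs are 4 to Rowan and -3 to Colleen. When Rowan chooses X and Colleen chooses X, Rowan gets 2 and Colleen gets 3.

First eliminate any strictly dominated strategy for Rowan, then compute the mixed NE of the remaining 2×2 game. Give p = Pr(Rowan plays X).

Rowan's strategy Z is strictly dominated by X: 4 > 1 and 2 > 0. Eliminate Z.
Colleen's indifference between Y and X determines Rowan's mixing probability p:
  Colleen's payoff to Y: p·(-4) + (1−p)·4 = -8p + 4
  Colleen's payoff to X: p·3 + (1−p)·(-3) = 6p - 3
  -8p + 4 = 6p - 3  ⇒  -14p = -7  ⇒  p = 1/2.

p = 1/2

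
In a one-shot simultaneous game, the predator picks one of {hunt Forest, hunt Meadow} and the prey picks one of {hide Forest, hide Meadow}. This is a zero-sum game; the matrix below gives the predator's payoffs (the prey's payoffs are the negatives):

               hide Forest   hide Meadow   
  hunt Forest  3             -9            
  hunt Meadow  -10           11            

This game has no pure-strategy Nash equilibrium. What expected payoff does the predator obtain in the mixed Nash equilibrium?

-19/11

In a mixed equilibrium the predator is indifferent between hunt Forest and hunt Meadow; this condition fixes q.
  the predator's payoff to hunt Forest: q·3 + (1−q)·(-9) = 12q - 9
  the predator's payoff to hunt Meadow: q·(-10) + (1−q)·11 = -21q + 11
  12q - 9 = -21q + 11  ⇒  33q = 20  ⇒  q = 20/33.
At equilibrium the predator is indifferent across rows, so the predator's payoff equals the payoff from hunt Forest: (20/33)·3 + (13/33)·(-9) = -19/11.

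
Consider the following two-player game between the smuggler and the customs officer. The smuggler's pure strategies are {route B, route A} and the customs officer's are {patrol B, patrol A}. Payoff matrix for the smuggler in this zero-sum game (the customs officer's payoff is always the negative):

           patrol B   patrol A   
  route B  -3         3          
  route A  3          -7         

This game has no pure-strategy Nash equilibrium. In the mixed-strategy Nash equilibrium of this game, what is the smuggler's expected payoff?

The smuggler's indifference between route B and route A determines the customs officer's mixing probability q:
  the smuggler's payoff to route B: q·(-3) + (1−q)·3 = -6q + 3
  the smuggler's payoff to route A: q·3 + (1−q)·(-7) = 10q - 7
  -6q + 3 = 10q - 7  ⇒  -16q = -10  ⇒  q = 5/8.
At equilibrium the smuggler is indifferent across rows, so the smuggler's payoff equals the payoff from route B: (5/8)·(-3) + (3/8)·3 = -3/4.

-3/4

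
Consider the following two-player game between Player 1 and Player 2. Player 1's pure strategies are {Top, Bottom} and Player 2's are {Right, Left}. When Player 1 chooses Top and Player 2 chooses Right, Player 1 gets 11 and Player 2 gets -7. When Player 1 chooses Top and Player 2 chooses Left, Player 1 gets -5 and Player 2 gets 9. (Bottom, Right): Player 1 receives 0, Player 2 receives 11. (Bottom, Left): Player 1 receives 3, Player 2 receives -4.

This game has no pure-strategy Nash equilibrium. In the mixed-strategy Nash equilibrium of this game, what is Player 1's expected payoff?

33/19

Set Player 1's expected payoff from Top equal to that from Bottom:
  Player 1's payoff from Top: q·11 + (1−q)·(-5) = 16q - 5
  Player 1's payoff from Bottom: q·0 + (1−q)·3 = -3q + 3
  16q - 5 = -3q + 3  ⇒  19q = 8  ⇒  q = 8/19.
At equilibrium Player 1 is indifferent across rows, so Player 1's payoff equals the payoff from Top: (8/19)·11 + (11/19)·(-5) = 33/19.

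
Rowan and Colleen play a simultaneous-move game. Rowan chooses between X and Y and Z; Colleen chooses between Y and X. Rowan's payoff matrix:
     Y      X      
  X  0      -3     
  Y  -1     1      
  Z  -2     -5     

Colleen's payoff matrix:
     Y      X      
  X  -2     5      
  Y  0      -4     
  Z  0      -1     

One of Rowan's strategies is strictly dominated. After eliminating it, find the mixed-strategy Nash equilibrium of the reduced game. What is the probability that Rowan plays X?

p = 4/11

Rowan's strategy Z is strictly dominated by X: 0 > -2 and -3 > -5. Eliminate Z.
In a mixed equilibrium Colleen is indifferent between Y and X; this condition fixes p.
  Colleen's expected payoff from Y: p·(-2) + (1−p)·0 = -2p
  Colleen's expected payoff from X: p·5 + (1−p)·(-4) = 9p - 4
  -2p = 9p - 4  ⇒  -11p = -4  ⇒  p = 4/11.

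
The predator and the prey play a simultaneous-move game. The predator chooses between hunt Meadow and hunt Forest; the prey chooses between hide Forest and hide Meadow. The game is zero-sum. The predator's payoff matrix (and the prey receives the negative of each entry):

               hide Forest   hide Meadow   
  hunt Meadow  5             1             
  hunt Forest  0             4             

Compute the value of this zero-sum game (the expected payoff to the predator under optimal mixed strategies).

In a mixed equilibrium the predator is indifferent between hunt Meadow and hunt Forest; this condition fixes q.
  the predator's payoff from hunt Meadow: q·5 + (1−q)·1 = 4q + 1
  the predator's payoff from hunt Forest: q·0 + (1−q)·4 = -4q + 4
  4q + 1 = -4q + 4  ⇒  8q = 3  ⇒  q = 3/8.
The value is the predator's expected payoff against this mix (using hunt Meadow): (3/8)·5 + (5/8)·1 = 5/2.

v = 5/2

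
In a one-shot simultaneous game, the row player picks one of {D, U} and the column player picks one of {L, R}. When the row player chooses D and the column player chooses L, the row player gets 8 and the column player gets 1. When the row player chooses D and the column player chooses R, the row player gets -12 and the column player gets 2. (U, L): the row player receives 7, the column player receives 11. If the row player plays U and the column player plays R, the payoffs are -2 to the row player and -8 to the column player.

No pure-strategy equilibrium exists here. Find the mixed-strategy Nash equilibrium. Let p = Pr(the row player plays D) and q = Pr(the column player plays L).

The column player's indifference between L and R determines the row player's mixing probability p:
  the column player's payoff to L: p·1 + (1−p)·11 = -10p + 11
  the column player's payoff to R: p·2 + (1−p)·(-8) = 10p - 8
  -10p + 11 = 10p - 8  ⇒  -20p = -19  ⇒  p = 19/20.
The column player's mix must leave the row player indifferent between D and U.
  the row player's payoff from D: q·8 + (1−q)·(-12) = 20q - 12
  the row player's payoff from U: q·7 + (1−q)·(-2) = 9q - 2
  20q - 12 = 9q - 2  ⇒  11q = 10  ⇒  q = 10/11.

p = 19/20, q = 10/11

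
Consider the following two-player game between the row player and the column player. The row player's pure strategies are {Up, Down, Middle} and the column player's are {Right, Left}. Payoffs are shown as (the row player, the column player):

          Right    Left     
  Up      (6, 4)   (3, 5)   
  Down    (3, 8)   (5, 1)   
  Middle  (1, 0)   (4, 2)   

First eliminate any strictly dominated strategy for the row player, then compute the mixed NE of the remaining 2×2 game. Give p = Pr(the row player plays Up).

p = 7/8

The row player's strategy Middle is strictly dominated by Down: 3 > 1 and 5 > 4. Eliminate Middle.
In a mixed equilibrium the column player is indifferent between Right and Left; this condition fixes p.
  the column player's expected payoff from Right: p·4 + (1−p)·8 = -4p + 8
  the column player's expected payoff from Left: p·5 + (1−p)·1 = 4p + 1
  -4p + 8 = 4p + 1  ⇒  -8p = -7  ⇒  p = 7/8.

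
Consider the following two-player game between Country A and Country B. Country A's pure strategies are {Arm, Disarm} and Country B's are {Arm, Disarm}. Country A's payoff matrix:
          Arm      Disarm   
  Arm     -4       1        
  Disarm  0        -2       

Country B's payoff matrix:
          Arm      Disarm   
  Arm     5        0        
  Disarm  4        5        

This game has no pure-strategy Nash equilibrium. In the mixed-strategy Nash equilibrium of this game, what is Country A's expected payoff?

-8/7

Country A's indifference between Arm and Disarm determines Country B's mixing probability q:
  Country A's expected payoff from Arm: q·(-4) + (1−q)·1 = -5q + 1
  Country A's expected payoff from Disarm: q·0 + (1−q)·(-2) = 2q - 2
  -5q + 1 = 2q - 2  ⇒  -7q = -3  ⇒  q = 3/7.
At equilibrium Country A is indifferent across rows, so Country A's payoff equals the payoff from Arm: (3/7)·(-4) + (4/7)·1 = -8/7.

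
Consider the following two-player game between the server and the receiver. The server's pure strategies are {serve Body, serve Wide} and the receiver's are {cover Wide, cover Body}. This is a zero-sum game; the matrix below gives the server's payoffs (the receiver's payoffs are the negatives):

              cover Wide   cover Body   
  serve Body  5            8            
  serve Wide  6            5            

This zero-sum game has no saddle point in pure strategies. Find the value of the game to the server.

v = 23/4

The receiver's mix must leave the server indifferent between serve Body and serve Wide.
  the server's expected payoff from serve Body: q·5 + (1−q)·8 = -3q + 8
  the server's expected payoff from serve Wide: q·6 + (1−q)·5 = q + 5
  -3q + 8 = q + 5  ⇒  -4q = -3  ⇒  q = 3/4.
The value is the server's expected payoff against this mix (using serve Body): (3/4)·5 + (1/4)·8 = 23/4.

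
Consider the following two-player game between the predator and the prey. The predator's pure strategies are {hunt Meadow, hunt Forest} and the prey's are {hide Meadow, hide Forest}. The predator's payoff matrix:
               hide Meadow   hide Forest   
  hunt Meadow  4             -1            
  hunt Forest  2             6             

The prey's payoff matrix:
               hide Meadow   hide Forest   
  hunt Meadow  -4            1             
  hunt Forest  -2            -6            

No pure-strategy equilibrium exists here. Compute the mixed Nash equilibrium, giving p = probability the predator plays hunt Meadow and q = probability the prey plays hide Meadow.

p = 4/9, q = 7/9

The predator's mix must leave the prey indifferent between hide Meadow and hide Forest.
  the prey's expected payoff from hide Meadow: p·(-4) + (1−p)·(-2) = -2p - 2
  the prey's expected payoff from hide Forest: p·1 + (1−p)·(-6) = 7p - 6
  -2p - 2 = 7p - 6  ⇒  -9p = -4  ⇒  p = 4/9.
In a mixed equilibrium the predator is indifferent between hunt Meadow and hunt Forest; this condition fixes q.
  the predator's payoff to hunt Meadow: q·4 + (1−q)·(-1) = 5q - 1
  the predator's payoff to hunt Forest: q·2 + (1−q)·6 = -4q + 6
  5q - 1 = -4q + 6  ⇒  9q = 7  ⇒  q = 7/9.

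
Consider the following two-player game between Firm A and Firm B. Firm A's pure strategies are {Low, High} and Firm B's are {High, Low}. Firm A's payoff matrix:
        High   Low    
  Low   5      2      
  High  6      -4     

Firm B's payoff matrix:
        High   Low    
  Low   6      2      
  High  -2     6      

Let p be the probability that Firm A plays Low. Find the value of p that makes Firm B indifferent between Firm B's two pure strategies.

In a mixed equilibrium Firm B is indifferent between High and Low; this condition fixes p.
  Firm B's expected payoff from High: p·6 + (1−p)·(-2) = 8p - 2
  Firm B's expected payoff from Low: p·2 + (1−p)·6 = -4p + 6
  8p - 2 = -4p + 6  ⇒  12p = 8  ⇒  p = 2/3.

p = 2/3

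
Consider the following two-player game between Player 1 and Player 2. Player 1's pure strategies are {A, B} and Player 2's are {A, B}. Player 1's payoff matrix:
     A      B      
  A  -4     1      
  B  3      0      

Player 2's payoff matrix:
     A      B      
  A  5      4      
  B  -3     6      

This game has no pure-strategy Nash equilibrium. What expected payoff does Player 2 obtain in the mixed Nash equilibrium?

21/5

Player 2's indifference between A and B determines Player 1's mixing probability p:
  Player 2's expected payoff from A: p·5 + (1−p)·(-3) = 8p - 3
  Player 2's expected payoff from B: p·4 + (1−p)·6 = -2p + 6
  8p - 3 = -2p + 6  ⇒  10p = 9  ⇒  p = 9/10.
At equilibrium Player 2 is indifferent across columns, so Player 2's payoff equals the payoff from A: (9/10)·5 + (1/10)·(-3) = 21/5.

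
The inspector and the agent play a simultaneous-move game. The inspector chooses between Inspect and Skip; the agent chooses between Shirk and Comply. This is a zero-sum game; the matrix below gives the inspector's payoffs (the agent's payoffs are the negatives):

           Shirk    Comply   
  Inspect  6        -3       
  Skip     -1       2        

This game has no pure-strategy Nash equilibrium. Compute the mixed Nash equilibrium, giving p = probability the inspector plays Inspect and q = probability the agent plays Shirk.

p = 1/4, q = 5/12

In a mixed equilibrium the agent is indifferent between Shirk and Comply; this condition fixes p.
  the agent's payoff to Shirk: p·(-6) + (1−p)·1 = -7p + 1
  the agent's payoff to Comply: p·3 + (1−p)·(-2) = 5p - 2
  -7p + 1 = 5p - 2  ⇒  -12p = -3  ⇒  p = 1/4.
For the inspector to be willing to mix, the inspector must be indifferent between Inspect and Skip, which pins down the agent's mix.
  the inspector's payoff to Inspect: q·6 + (1−q)·(-3) = 9q - 3
  the inspector's payoff to Skip: q·(-1) + (1−q)·2 = -3q + 2
  9q - 3 = -3q + 2  ⇒  12q = 5  ⇒  q = 5/12.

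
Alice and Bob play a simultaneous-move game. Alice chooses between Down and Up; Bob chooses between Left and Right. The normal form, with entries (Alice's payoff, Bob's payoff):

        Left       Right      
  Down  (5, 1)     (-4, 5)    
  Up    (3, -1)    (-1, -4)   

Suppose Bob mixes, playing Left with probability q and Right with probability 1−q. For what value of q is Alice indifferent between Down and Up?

In a mixed equilibrium Alice is indifferent between Down and Up; this condition fixes q.
  Alice's expected payoff from Down: q·5 + (1−q)·(-4) = 9q - 4
  Alice's expected payoff from Up: q·3 + (1−q)·(-1) = 4q - 1
  9q - 4 = 4q - 1  ⇒  5q = 3  ⇒  q = 3/5.

q = 3/5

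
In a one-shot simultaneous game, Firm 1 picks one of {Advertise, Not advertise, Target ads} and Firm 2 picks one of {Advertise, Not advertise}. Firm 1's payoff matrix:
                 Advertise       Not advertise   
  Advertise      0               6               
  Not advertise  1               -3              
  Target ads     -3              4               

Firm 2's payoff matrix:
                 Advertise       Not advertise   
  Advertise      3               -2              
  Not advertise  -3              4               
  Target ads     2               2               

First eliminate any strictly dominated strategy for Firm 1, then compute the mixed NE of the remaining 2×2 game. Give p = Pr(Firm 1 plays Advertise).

Firm 1's strategy Target ads is strictly dominated by Advertise: 0 > -3 and 6 > 4. Eliminate Target ads.
Firm 1's mix must leave Firm 2 indifferent between Advertise and Not advertise.
  Firm 2's payoff from Advertise: p·3 + (1−p)·(-3) = 6p - 3
  Firm 2's payoff from Not advertise: p·(-2) + (1−p)·4 = -6p + 4
  6p - 3 = -6p + 4  ⇒  12p = 7  ⇒  p = 7/12.

p = 7/12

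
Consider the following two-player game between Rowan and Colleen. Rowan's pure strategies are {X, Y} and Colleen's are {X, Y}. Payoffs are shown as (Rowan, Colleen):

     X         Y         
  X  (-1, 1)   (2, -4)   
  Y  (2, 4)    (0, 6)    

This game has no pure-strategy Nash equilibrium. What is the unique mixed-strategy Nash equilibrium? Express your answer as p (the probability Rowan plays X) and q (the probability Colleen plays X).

Rowan's mix must leave Colleen indifferent between X and Y.
  Colleen's payoff to X: p·1 + (1−p)·4 = -3p + 4
  Colleen's payoff to Y: p·(-4) + (1−p)·6 = -10p + 6
  -3p + 4 = -10p + 6  ⇒  7p = 2  ⇒  p = 2/7.
In a mixed equilibrium Rowan is indifferent between X and Y; this condition fixes q.
  Rowan's payoff to X: q·(-1) + (1−q)·2 = -3q + 2
  Rowan's payoff to Y: q·2 + (1−q)·0 = 2q
  -3q + 2 = 2q  ⇒  -5q = -2  ⇒  q = 2/5.

p = 2/7, q = 2/5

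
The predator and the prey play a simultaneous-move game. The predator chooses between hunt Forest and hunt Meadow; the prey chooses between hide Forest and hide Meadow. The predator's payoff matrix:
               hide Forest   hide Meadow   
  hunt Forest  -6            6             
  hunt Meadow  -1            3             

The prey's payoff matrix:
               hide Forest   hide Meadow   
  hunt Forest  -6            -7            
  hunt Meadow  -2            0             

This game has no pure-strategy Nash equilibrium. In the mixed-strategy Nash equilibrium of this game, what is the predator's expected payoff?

3/2

The prey's mix must leave the predator indifferent between hunt Forest and hunt Meadow.
  the predator's expected payoff from hunt Forest: q·(-6) + (1−q)·6 = -12q + 6
  the predator's expected payoff from hunt Meadow: q·(-1) + (1−q)·3 = -4q + 3
  -12q + 6 = -4q + 3  ⇒  -8q = -3  ⇒  q = 3/8.
At equilibrium the predator is indifferent across rows, so the predator's payoff equals the payoff from hunt Forest: (3/8)·(-6) + (5/8)·6 = 3/2.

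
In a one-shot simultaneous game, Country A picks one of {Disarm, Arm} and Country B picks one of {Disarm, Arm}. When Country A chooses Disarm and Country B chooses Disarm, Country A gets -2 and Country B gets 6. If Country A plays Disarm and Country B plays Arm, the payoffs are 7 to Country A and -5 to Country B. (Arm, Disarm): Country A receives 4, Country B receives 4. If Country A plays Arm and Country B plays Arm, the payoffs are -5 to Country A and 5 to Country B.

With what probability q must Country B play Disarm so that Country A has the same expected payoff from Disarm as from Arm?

q = 2/3

For Country A to be willing to mix, Country A must be indifferent between Disarm and Arm, which pins down Country B's mix.
  Country A's payoff to Disarm: q·(-2) + (1−q)·7 = -9q + 7
  Country A's payoff to Arm: q·4 + (1−q)·(-5) = 9q - 5
  -9q + 7 = 9q - 5  ⇒  -18q = -12  ⇒  q = 2/3.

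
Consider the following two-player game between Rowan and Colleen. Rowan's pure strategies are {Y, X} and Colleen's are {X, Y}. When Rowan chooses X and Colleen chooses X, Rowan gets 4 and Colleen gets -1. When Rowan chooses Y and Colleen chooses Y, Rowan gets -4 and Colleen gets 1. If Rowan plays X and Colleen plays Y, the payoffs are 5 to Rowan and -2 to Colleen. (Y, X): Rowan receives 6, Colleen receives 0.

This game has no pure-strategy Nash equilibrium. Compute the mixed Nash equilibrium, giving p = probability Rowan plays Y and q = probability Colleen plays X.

For Colleen to be willing to mix, Colleen must be indifferent between X and Y, which pins down Rowan's mix.
  Colleen's expected payoff from X: p·0 + (1−p)·(-1) = p - 1
  Colleen's expected payoff from Y: p·1 + (1−p)·(-2) = 3p - 2
  p - 1 = 3p - 2  ⇒  -2p = -1  ⇒  p = 1/2.
For Rowan to be willing to mix, Rowan must be indifferent between Y and X, which pins down Colleen's mix.
  Rowan's expected payoff from Y: q·6 + (1−q)·(-4) = 10q - 4
  Rowan's expected payoff from X: q·4 + (1−q)·5 = -q + 5
  10q - 4 = -q + 5  ⇒  11q = 9  ⇒  q = 9/11.

p = 1/2, q = 9/11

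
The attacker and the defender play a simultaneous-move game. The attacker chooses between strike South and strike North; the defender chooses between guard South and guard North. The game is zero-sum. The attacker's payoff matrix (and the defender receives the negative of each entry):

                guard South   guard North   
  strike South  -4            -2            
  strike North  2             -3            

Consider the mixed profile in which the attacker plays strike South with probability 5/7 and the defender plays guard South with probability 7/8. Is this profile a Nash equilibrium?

Given the defender's mix q = 7/8, the attacker's payoff from strike South is -15/4 but from strike North is 11/8. The attacker strictly prefers strike North, so the attacker would not mix.
So the proposed profile is not a Nash equilibrium.

No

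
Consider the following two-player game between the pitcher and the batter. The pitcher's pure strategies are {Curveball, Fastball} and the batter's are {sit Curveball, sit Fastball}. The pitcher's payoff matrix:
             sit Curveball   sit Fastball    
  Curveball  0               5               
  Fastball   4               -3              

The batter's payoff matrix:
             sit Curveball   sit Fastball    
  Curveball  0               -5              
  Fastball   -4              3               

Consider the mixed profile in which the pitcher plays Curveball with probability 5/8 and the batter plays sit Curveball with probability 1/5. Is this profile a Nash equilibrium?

Given the pitcher's mix p = 5/8, the batter's payoff from sit Curveball is -3/2 but from sit Fastball is -2. The batter strictly prefers sit Curveball, so the batter would not mix.
So the proposed profile is not a Nash equilibrium.

No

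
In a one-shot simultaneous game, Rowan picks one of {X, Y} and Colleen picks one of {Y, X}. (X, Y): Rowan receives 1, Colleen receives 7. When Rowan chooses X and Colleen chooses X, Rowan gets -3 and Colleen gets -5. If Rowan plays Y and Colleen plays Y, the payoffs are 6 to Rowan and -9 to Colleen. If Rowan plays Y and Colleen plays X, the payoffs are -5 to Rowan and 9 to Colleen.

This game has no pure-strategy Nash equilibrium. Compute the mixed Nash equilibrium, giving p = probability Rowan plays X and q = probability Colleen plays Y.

p = 3/5, q = 2/7

Set Colleen's expected payoff from Y equal to that from X:
  Colleen's payoff from Y: p·7 + (1−p)·(-9) = 16p - 9
  Colleen's payoff from X: p·(-5) + (1−p)·9 = -14p + 9
  16p - 9 = -14p + 9  ⇒  30p = 18  ⇒  p = 3/5.
For Rowan to be willing to mix, Rowan must be indifferent between X and Y, which pins down Colleen's mix.
  Rowan's payoff from X: q·1 + (1−q)·(-3) = 4q - 3
  Rowan's payoff from Y: q·6 + (1−q)·(-5) = 11q - 5
  4q - 3 = 11q - 5  ⇒  -7q = -2  ⇒  q = 2/7.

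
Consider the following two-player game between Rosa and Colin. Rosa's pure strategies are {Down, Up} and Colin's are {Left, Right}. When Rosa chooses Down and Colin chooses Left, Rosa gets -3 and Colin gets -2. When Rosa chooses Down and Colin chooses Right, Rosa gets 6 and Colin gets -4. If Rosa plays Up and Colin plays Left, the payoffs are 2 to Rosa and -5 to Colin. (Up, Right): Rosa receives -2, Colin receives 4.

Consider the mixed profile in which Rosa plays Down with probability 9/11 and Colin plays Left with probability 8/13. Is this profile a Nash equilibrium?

Yes

Check Colin's indifference given Rosa's mix p = 9/11:
  payoff from Left = -28/11; payoff from Right = -28/11 — equal.
Check Rosa's indifference given Colin's mix q = 8/13:
  payoff from Down = 6/13; payoff from Up = 6/13 — equal.
Both players are indifferent, so neither can profitably deviate.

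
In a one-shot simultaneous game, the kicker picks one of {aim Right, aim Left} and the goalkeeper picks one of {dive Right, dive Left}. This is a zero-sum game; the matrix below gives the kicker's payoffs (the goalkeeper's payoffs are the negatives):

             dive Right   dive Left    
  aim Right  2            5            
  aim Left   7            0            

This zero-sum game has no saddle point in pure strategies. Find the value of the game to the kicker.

v = 7/2

Set the kicker's expected payoff from aim Right equal to that from aim Left:
  the kicker's payoff from aim Right: q·2 + (1−q)·5 = -3q + 5
  the kicker's payoff from aim Left: q·7 + (1−q)·0 = 7q
  -3q + 5 = 7q  ⇒  -10q = -5  ⇒  q = 1/2.
The value is the kicker's expected payoff against this mix (using aim Right): (1/2)·2 + (1/2)·5 = 7/2.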